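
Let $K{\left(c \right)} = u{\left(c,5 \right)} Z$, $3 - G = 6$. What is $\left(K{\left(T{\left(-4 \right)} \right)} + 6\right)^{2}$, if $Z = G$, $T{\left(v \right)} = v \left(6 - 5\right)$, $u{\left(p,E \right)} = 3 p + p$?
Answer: $2916$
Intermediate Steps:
$u{\left(p,E \right)} = 4 p$
$T{\left(v \right)} = v$ ($T{\left(v \right)} = v 1 = v$)
$G = -3$ ($G = 3 - 6 = -3$)
$Z = -3$
$K{\left(c \right)} = - 12 c$ ($K{\left(c \right)} = 4 c \left(-3\right) = - 12 c$)
$\left(K{\left(T{\left(-4 \right)} \right)} + 6\right)^{2} = \left(\left(-12\right) \left(-4\right) + 6\right)^{2} = \left(48 + 6\right)^{2} = 54^{2} = 2916$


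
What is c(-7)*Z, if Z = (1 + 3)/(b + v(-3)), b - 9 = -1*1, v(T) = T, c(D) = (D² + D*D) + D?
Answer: 364/5 ≈ 72.800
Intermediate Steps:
c(D) = D + 2*D² (c(D) = (D² + D²) + D = 2*D² + D = D + 2*D²)
b = 8 (b = 9 - 1*1 = 9 - 1 = 8)
Z = ⅘ (Z = (1 + 3)/(8 - 3) = 4/5 = 4*(⅕) = ⅘ ≈ 0.80000)
c(-7)*Z = -7*(1 + 2*(-7))*(⅘) = -7*(1 - 14)*(⅘) = -7*(-13)*(⅘) = 91*(⅘) = 364/5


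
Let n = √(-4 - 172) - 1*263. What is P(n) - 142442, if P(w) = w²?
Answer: -73449 - 2104*I*√11 ≈ -73449.0 - 6978.2*I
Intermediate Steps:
n = -263 + 4*I*√11 (n = √(-176) - 263 = 4*I*√11 - 263 = -263 + 4*I*√11 ≈ -263.0 + 13.266*I)
P(n) - 142442 = (-263 + 4*I*√11)² - 142442 = -142442 + (-263 + 4*I*√11)²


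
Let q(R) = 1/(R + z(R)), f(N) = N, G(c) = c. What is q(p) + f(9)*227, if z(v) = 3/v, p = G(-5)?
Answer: 57199/28 ≈ 2042.8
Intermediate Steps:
p = -5
q(R) = 1/(R + 3/R)
q(p) + f(9)*227 = -5/(3 + (-5)**2) + 9*227 = -5/(3 + 25) + 2043 = -5/28 + 2043 = 57199/28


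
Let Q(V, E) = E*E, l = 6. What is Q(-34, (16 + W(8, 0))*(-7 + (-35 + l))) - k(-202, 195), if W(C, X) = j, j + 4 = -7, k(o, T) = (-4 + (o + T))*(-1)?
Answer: 32389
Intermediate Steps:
k(o, T) = 4 - T - o (k(o, T) = (-4 + (T + o))*(-1) = (-4 + T + o)*(-1) = 4 - T - o)
j = -11 (j = -4 - 7 = -11)
W(C, X) = -11
Q(V, E) = E**2
Q(-34, (16 + W(8, 0))*(-7 + (-35 + l))) - k(-202, 195) = ((16 - 11)*(-7 + (-35 + 6)))**2 - (4 - 1*195 - 1*(-202)) = (5*(-7 - 29))**2 - (4 - 195 + 202) = (5*(-36))**2 - 1*11 = (-180)**2 - 11 = 32400 - 11 = 32389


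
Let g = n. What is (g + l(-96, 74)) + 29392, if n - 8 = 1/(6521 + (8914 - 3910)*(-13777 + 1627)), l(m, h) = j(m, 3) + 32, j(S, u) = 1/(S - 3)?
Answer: 177133953651494/6018415821 ≈ 29432.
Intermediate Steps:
j(S, u) = 1/(-3 + S)
l(m, h) = 32 + 1/(-3 + m) (l(m, h) = 1/(-3 + m) + 32 = 32 + 1/(-3 + m))
n = 486336631/60792079 (n = 8 + 1/(6521 + (8914 - 3910)*(-13777 + 1627)) = 8 + 1/(6521 + 5004*(-12150)) = 8 + 1/(6521 - 60798600) = 8 + 1/(-60792079) = 8 - 1/60792079 = 486336631/60792079 ≈ 8.0000)
g = 486336631/60792079 ≈ 8.0000
(g + l(-96, 74)) + 29392 = (486336631/60792079 + (-95 + 32*(-96))/(-3 - 96)) + 29392 = (486336631/60792079 + (-95 - 3072)/(-99)) + 29392 = (486336631/60792079 - 1/99*(-3167)) + 29392 = (486336631/60792079 + 3167/99) + 29392 = 240675840662/6018415821 + 29392 = 177133953651494/6018415821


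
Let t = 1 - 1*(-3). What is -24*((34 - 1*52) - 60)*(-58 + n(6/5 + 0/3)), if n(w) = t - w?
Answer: -516672/5 ≈ -1.0333e+5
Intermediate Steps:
t = 4 (t = 1 + 3 = 4)
n(w) = 4 - w
-24*((34 - 1*52) - 60)*(-58 + n(6/5 + 0/3)) = -24*((34 - 1*52) - 60)*(-58 + (4 - (6/5 + 0/3))) = -24*((34 - 52) - 60)*(-58 + (4 - (6*(⅕) + 0*(⅓)))) = -24*(-18 - 60)*(-58 + (4 - (6/5 + 0))) = -(-1872)*(-58 + (4 - 1*6/5)) = -(-1872)*(-58 + (4 - 6/5)) = -(-1872)*(-58 + 14/5) = -(-1872)*(-276)/5 = -24*21528/5 = -516672/5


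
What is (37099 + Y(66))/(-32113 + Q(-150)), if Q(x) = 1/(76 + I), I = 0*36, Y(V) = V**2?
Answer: -3150580/2440587 ≈ -1.2909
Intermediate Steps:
I = 0
Q(x) = 1/76 (Q(x) = 1/(76 + 0) = 1/76)
(37099 + Y(66))/(-32113 + Q(-150)) = (37099 + 66**2)/(-32113 + 1/76) = (37099 + 4356)/(-2440587/76) = 41455*(-76/2440587) = -3150580/2440587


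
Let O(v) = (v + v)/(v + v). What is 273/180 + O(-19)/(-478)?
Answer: 21719/14340 ≈ 1.5146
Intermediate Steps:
O(v) = 1 (O(v) = (2*v)/((2*v)) = (2*v)*(1/(2*v)) = 1)
273/180 + O(-19)/(-478) = 273/180 + 1/(-478) = 273*(1/180) + 1*(-1/478) = 91/60 - 1/478 = 21719/14340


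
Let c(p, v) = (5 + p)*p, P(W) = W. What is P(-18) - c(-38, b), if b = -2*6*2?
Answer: -1272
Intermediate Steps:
b = -24 (b = -12*2 = -24)
c(p, v) = p*(5 + p)
P(-18) - c(-38, b) = -18 - (-38)*(5 - 38) = -18 - (-38)*(-33) = -18 - 1*1254 = -18 - 1254 = -1272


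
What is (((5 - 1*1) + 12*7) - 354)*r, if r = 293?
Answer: -77938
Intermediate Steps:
(((5 - 1*1) + 12*7) - 354)*r = (((5 - 1*1) + 12*7) - 354)*293 = (((5 - 1) + 84) - 354)*293 = ((4 + 84) - 354)*293 = (88 - 354)*293 = -266*293 = -77938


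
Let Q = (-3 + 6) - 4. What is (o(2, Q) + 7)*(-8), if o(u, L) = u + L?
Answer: -64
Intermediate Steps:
Q = -1 (Q = 3 - 4 = -1)
o(u, L) = L + u
(o(2, Q) + 7)*(-8) = ((-1 + 2) + 7)*(-8) = (1 + 7)*(-8) = 8*(-8) = -64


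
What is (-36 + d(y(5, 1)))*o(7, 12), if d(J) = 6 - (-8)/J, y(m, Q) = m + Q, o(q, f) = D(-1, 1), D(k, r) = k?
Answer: 86/3 ≈ 28.667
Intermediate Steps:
o(q, f) = -1
y(m, Q) = Q + m
d(J) = 6 + 8/J
(-36 + d(y(5, 1)))*o(7, 12) = (-36 + (6 + 8/(1 + 5)))*(-1) = (-36 + (6 + 8/6))*(-1) = (-36 + (6 + 8*(1/6)))*(-1) = (-36 + (6 + 4/3))*(-1) = (-36 + 22/3)*(-1) = -86/3*(-1) = 86/3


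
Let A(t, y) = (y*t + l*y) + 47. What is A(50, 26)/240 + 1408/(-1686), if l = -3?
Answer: 300269/67440 ≈ 4.4524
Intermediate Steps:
A(t, y) = 47 - 3*y + t*y (A(t, y) = (y*t - 3*y) + 47 = (t*y - 3*y) + 47 = (-3*y + t*y) + 47 = 47 - 3*y + t*y)
A(50, 26)/240 + 1408/(-1686) = (47 - 3*26 + 50*26)/240 + 1408/(-1686) = (47 - 78 + 1300)*(1/240) + 1408*(-1/1686) = 1269*(1/240) - 704/843 = 423/80 - 704/843 = 300269/67440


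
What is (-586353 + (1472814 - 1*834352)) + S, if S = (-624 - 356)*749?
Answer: -681911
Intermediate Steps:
S = -734020 (S = -980*749 = -734020)
(-586353 + (1472814 - 1*834352)) + S = (-586353 + (1472814 - 1*834352)) - 734020 = (-586353 + (1472814 - 834352)) - 734020 = (-586353 + 638462) - 734020 = 52109 - 734020 = -681911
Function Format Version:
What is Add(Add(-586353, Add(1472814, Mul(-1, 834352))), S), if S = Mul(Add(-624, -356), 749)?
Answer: -681911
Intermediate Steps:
S = -734020 (S = Mul(-980, 749) = -734020)
Add(Add(-586353, Add(1472814, Mul(-1, 834352))), S) = Add(Add(-586353, Add(1472814, Mul(-1, 834352))), -734020) = Add(Add(-586353, Add(1472814, -834352)), -734020) = Add(Add(-586353, 638462), -734020) = Add(52109, -734020) = -681911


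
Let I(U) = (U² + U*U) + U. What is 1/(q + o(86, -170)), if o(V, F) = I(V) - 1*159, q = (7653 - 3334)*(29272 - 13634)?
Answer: 1/67555241 ≈ 1.4803e-8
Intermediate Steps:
I(U) = U + 2*U² (I(U) = (U² + U²) + U = 2*U² + U = U + 2*U²)
q = 67540522 (q = 4319*15638 = 67540522)
o(V, F) = -159 + V*(1 + 2*V) (o(V, F) = V*(1 + 2*V) - 1*159 = V*(1 + 2*V) - 159 = -159 + V*(1 + 2*V))
1/(q + o(86, -170)) = 1/(67540522 + (-159 + 86*(1 + 2*86))) = 1/(67540522 + (-159 + 86*(1 + 172))) = 1/(67540522 + (-159 + 86*173)) = 1/(67540522 + (-159 + 14878)) = 1/(67540522 + 14719) = 1/67555241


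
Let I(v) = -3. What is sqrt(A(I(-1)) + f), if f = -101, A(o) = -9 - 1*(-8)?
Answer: I*sqrt(102) ≈ 10.1*I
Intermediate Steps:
A(o) = -1 (A(o) = -9 + 8 = -1)
sqrt(A(I(-1)) + f) = sqrt(-1 - 101) = sqrt(-102) = I*sqrt(102)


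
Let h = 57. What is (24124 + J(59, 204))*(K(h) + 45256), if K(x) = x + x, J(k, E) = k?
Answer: 1097182710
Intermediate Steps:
K(x) = 2*x
(24124 + J(59, 204))*(K(h) + 45256) = (24124 + 59)*(2*57 + 45256) = 24183*(114 + 45256) = 24183*45370 = 1097182710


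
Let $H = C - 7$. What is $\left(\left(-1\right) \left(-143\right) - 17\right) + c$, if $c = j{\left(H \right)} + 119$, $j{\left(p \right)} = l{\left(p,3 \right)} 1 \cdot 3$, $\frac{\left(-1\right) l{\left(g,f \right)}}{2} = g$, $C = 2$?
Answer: $275$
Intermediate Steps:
$l{\left(g,f \right)} = - 2 g$
$H = -5$ ($H = 2 - 7 = -5$)
$j{\left(p \right)} = - 6 p$ ($j{\left(p \right)} = - 2 p 1 \cdot 3 = - 2 p 3 = - 6 p$)
$c = 149$ ($c = \left(-6\right) \left(-5\right) + 119 = 30 + 119 = 149$)
$\left(\left(-1\right) \left(-143\right) - 17\right) + c = \left(\left(-1\right) \left(-143\right) - 17\right) + 149 = \left(143 - 17\right) + 149 = 126 + 149 = 275$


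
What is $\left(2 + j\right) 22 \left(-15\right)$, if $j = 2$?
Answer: $-1320$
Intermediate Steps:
$\left(2 + j\right) 22 \left(-15\right) = \left(2 + 2\right) 22 \left(-15\right) = 4 \cdot 22 \left(-15\right) = 88 \left(-15\right) = -1320$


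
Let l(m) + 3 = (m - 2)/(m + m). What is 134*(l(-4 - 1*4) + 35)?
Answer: 17487/4 ≈ 4371.8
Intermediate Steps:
l(m) = -3 + (-2 + m)/(2*m) (l(m) = -3 + (m - 2)/(m + m) = -3 + (-2 + m)/((2*m)) = -3 + (-2 + m)*(1/(2*m)) = -3 + (-2 + m)/(2*m))
134*(l(-4 - 1*4) + 35) = 134*((-5/2 - 1/(-4 - 1*4)) + 35) = 134*((-5/2 - 1/(-4 - 4)) + 35) = 134*((-5/2 - 1/(-8)) + 35) = 134*((-5/2 - 1*(-⅛)) + 35) = 134*((-5/2 + ⅛) + 35) = 134*(-19/8 + 35) = 134*(261/8) = 17487/4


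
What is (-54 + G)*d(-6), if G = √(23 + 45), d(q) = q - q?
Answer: 0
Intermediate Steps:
d(q) = 0
G = 2*√17 (G = √68 = 2*√17 ≈ 8.2462)
(-54 + G)*d(-6) = (-54 + 2*√17)*0 = 0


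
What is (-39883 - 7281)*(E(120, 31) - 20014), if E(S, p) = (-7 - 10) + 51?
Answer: 942336720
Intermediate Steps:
E(S, p) = 34 (E(S, p) = -17 + 51 = 34)
(-39883 - 7281)*(E(120, 31) - 20014) = (-39883 - 7281)*(34 - 20014) = -47164*(-19980) = 942336720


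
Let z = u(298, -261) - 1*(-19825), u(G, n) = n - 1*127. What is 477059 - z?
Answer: 457622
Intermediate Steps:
u(G, n) = -127 + n (u(G, n) = n - 127 = -127 + n)
z = 19437 (z = (-127 - 261) - 1*(-19825) = -388 + 19825 = 19437)
477059 - z = 477059 - 1*19437 = 477059 - 19437 = 457622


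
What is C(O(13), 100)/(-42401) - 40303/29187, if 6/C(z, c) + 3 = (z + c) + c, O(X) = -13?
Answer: -6835553819/4950231948 ≈ -1.3809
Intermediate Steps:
C(z, c) = 6/(-3 + z + 2*c) (C(z, c) = 6/(-3 + ((z + c) + c)) = 6/(-3 + ((c + z) + c)) = 6/(-3 + (z + 2*c)) = 6/(-3 + z + 2*c))
C(O(13), 100)/(-42401) - 40303/29187 = (6/(-3 - 13 + 2*100))/(-42401) - 40303/29187 = (6/(-3 - 13 + 200))*(-1/42401) - 40303*1/29187 = (6/184)*(-1/42401) - 40303/29187 = (6*(1/184))*(-1/42401) - 40303/29187 = (3/92)*(-1/42401) - 40303/29187 = -3/3900892 - 40303/29187 = -6835553819/4950231948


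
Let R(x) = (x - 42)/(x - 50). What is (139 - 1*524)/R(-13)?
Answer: -441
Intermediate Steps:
R(x) = (-42 + x)/(-50 + x)
(139 - 1*524)/R(-13) = (139 - 1*524)/(((-42 - 13)/(-50 - 13))) = (139 - 524)/((-55/(-63))) = -385/((-1/63*(-55))) = -385/55/63 = -385*63/55 = -441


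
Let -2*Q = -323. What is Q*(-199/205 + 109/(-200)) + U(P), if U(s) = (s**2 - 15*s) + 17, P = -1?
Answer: -3473367/16400 ≈ -211.79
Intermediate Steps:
Q = 323/2 (Q = -1/2*(-323) = 323/2 ≈ 161.50)
U(s) = 17 + s**2 - 15*s
Q*(-199/205 + 109/(-200)) + U(P) = 323*(-199/205 + 109/(-200))/2 + (17 + (-1)**2 - 15*(-1)) = 323*(-199*1/205 + 109*(-1/200))/2 + (17 + 1 + 15) = 323*(-199/205 - 109/200)/2 + 33 = (323/2)*(-12429/8200) + 33 = -4014567/16400 + 33 = -3473367/16400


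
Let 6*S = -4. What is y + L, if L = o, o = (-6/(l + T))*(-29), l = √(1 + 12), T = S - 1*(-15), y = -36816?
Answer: -31871433/866 - 783*√13/866 ≈ -36806.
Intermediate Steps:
S = -⅔ (S = (⅙)*(-4) = -⅔ ≈ -0.66667)
T = 43/3 (T = -⅔ - 1*(-15) = -⅔ + 15 = 43/3 ≈ 14.333)
l = √13 ≈ 3.6056
o = 174/(43/3 + √13) (o = (-6/(√13 + 43/3))*(-29) = (-6/(43/3 + √13))*(-29) = -6/(43/3 + √13)*(-29) = 174/(43/3 + √13) ≈ 9.6996)
L = 11223/866 - 783*√13/866 ≈ 9.6996
y + L = -36816 + (11223/866 - 783*√13/866) = -31871433/866 - 783*√13/866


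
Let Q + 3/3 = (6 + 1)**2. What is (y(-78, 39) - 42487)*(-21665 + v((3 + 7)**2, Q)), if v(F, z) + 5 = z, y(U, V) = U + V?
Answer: 919497172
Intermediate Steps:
Q = 48 (Q = -1 + (6 + 1)**2 = -1 + 7**2 = -1 + 49 = 48)
v(F, z) = -5 + z
(y(-78, 39) - 42487)*(-21665 + v((3 + 7)**2, Q)) = ((-78 + 39) - 42487)*(-21665 + (-5 + 48)) = (-39 - 42487)*(-21665 + 43) = -42526*(-21622) = 919497172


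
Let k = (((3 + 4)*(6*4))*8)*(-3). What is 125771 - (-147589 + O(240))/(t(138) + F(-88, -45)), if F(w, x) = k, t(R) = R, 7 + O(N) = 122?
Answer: 81600800/649 ≈ 1.2573e+5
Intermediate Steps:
O(N) = 115 (O(N) = -7 + 122 = 115)
k = -4032 (k = ((7*24)*8)*(-3) = (168*8)*(-3) = 1344*(-3) = -4032)
F(w, x) = -4032
125771 - (-147589 + O(240))/(t(138) + F(-88, -45)) = 125771 - (-147589 + 115)/(138 - 4032) = 125771 - (-147474)/(-3894) = 125771 - (-147474)*(-1)/3894 = 125771 - 1*24579/649 = 125771 - 24579/649 = 81600800/649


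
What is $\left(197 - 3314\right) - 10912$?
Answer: $-14029$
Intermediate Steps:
$\left(197 - 3314\right) - 10912 = -3117 - 10912 = -14029$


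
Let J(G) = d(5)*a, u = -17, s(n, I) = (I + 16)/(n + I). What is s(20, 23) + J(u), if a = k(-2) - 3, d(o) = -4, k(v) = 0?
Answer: 555/43 ≈ 12.907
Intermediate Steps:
s(n, I) = (16 + I)/(I + n)
a = -3 (a = 0 - 3 = -3)
J(G) = 12 (J(G) = -4*(-3) = 12)
s(20, 23) + J(u) = (16 + 23)/(23 + 20) + 12 = 39/43 + 12 = 555/43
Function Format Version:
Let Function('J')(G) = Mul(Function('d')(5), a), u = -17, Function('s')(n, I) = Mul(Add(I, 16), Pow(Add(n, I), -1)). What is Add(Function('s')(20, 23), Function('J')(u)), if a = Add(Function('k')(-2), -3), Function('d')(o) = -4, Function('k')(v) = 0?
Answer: Rational(555, 43) ≈ 12.907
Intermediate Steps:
Function('s')(n, I) = Mul(Pow(Add(I, n), -1), Add(16, I)) (Function('s')(n, I) = Mul(Add(16, I), Pow(Add(I, n), -1)) = Mul(Pow(Add(I, n), -1), Add(16, I)))
a = -3 (a = Add(0, -3) = -3)
Function('J')(G) = 12 (Function('J')(G) = Mul(-4, -3) = 12)
Add(Function('s')(20, 23), Function('J')(u)) = Add(Mul(Pow(Add(23, 20), -1), Add(16, 23)), 12) = Add(Mul(Pow(43, -1), 39), 12) = Add(Mul(Rational(1, 43), 39), 12) = Add(Rational(39, 43), 12) = Rational(555, 43)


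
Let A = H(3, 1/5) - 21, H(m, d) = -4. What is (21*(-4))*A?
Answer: 2100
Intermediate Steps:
A = -25 (A = -4 - 21 = -25)
(21*(-4))*A = (21*(-4))*(-25) = -84*(-25) = 2100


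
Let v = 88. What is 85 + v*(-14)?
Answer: -1147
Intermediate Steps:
85 + v*(-14) = 85 + 88*(-14) = 85 - 1232 = -1147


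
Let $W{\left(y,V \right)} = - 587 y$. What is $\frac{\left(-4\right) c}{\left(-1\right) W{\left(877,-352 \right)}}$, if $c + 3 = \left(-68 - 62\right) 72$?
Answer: $\frac{37452}{514799} \approx 0.072751$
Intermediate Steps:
$c = -9363$ ($c = -3 + \left(-68 - 62\right) 72 = -3 - 9360 = -9363$)
$\frac{\left(-4\right) c}{\left(-1\right) W{\left(877,-352 \right)}} = \frac{\left(-4\right) \left(-9363\right)}{\left(-1\right) \left(\left(-587\right) 877\right)} = \frac{37452}{\left(-1\right) \left(-514799\right)} = \frac{37452}{514799}$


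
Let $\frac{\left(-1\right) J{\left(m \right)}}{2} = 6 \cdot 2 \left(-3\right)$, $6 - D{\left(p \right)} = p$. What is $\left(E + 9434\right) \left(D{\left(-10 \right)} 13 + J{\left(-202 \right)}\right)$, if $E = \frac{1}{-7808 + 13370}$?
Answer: $\frac{7346067260}{2781} \approx 2.6415 \cdot 10^{6}$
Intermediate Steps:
$D{\left(p \right)} = 6 - p$
$J{\left(m \right)} = 72$ ($J{\left(m \right)} = - 2 \cdot 6 \cdot 2 \left(-3\right) = - 2 \cdot 12 \left(-3\right) = \left(-2\right) \left(-36\right) = 72$)
$E = \frac{1}{5562} \approx 0.00017979$
$\left(E + 9434\right) \left(D{\left(-10 \right)} 13 + J{\left(-202 \right)}\right) = \left(\frac{1}{5562} + 9434\right) \left(\left(6 - -10\right) 13 + 72\right) = \frac{52471909 \left(\left(6 + 10\right) 13 + 72\right)}{5562} = \frac{52471909 \left(16 \cdot 13 + 72\right)}{5562} = \frac{52471909 \left(208 + 72\right)}{5562} = \frac{52471909}{5562} \cdot 280 = \frac{7346067260}{2781}$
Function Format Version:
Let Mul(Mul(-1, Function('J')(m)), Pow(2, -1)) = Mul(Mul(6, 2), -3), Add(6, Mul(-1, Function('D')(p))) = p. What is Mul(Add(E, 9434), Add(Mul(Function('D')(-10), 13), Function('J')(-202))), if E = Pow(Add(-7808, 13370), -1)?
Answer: Rational(7346067260, 2781) ≈ 2.6415e+6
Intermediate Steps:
Function('D')(p) = Add(6, Mul(-1, p))
Function('J')(m) = 72 (Function('J')(m) = Mul(-2, Mul(Mul(6, 2), -3)) = Mul(-2, Mul(12, -3)) = Mul(-2, -36) = 72)
E = Rational(1, 5562) (E = Pow(5562, -1) = Rational(1, 5562) ≈ 0.00017979)
Mul(Add(E, 9434), Add(Mul(Function('D')(-10), 13), Function('J')(-202))) = Mul(Add(Rational(1, 5562), 9434), Add(Mul(Add(6, Mul(-1, -10)), 13), 72)) = Mul(Rational(52471909, 5562), Add(Mul(Add(6, 10), 13), 72)) = Mul(Rational(52471909, 5562), Add(Mul(16, 13), 72)) = Mul(Rational(52471909, 5562), Add(208, 72)) = Mul(Rational(52471909, 5562), 280) = Rational(7346067260, 2781)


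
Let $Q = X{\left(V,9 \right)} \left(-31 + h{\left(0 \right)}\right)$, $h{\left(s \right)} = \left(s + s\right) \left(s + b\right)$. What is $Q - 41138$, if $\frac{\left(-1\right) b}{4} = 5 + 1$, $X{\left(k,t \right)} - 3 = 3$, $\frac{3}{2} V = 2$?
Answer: $-41324$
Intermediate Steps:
$V = \frac{4}{3}$ ($V = \frac{2}{3} \cdot 2 = \frac{4}{3} \approx 1.3333$)
$X{\left(k,t \right)} = 6$ ($X{\left(k,t \right)} = 3 + 3 = 6$)
$b = -24$ ($b = - 4 \left(5 + 1\right) = \left(-4\right) 6 = -24$)
$h{\left(s \right)} = 2 s \left(-24 + s\right)$ ($h{\left(s \right)} = \left(s + s\right) \left(s - 24\right) = 2 s \left(-24 + s\right)$)
$Q = -186$ ($Q = 6 \left(-31 + 2 \cdot 0 \left(-24 + 0\right)\right) = 6 \left(-31 + 2 \cdot 0 \left(-24\right)\right) = 6 \left(-31 + 0\right) = 6 \left(-31\right) = -186$)
$Q - 41138 = -186 - 41138 = -41324$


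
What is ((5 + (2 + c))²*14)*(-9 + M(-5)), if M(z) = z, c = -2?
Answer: -4900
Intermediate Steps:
((5 + (2 + c))²*14)*(-9 + M(-5)) = ((5 + (2 - 2))²*14)*(-9 - 5) = ((5 + 0)²*14)*(-14) = (5²*14)*(-14) = (25*14)*(-14) = 350*(-14) = -4900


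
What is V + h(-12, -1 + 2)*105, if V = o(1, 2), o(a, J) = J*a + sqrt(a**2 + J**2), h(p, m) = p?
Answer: -1258 + sqrt(5) ≈ -1255.8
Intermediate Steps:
o(a, J) = sqrt(J**2 + a**2) + J*a (o(a, J) = J*a + sqrt(J**2 + a**2) = sqrt(J**2 + a**2) + J*a)
V = 2 + sqrt(5) (V = sqrt(2**2 + 1**2) + 2*1 = sqrt(4 + 1) + 2 = sqrt(5) + 2 = 2 + sqrt(5) ≈ 4.2361)
V + h(-12, -1 + 2)*105 = (2 + sqrt(5)) - 12*105 = (2 + sqrt(5)) - 1260 = -1258 + sqrt(5)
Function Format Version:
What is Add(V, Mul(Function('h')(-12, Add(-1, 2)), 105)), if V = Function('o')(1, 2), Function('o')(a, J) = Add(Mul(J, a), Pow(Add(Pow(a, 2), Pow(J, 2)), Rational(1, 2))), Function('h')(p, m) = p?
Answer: Add(-1258, Pow(5, Rational(1, 2))) ≈ -1255.8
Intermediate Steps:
Function('o')(a, J) = Add(Pow(Add(Pow(J, 2), Pow(a, 2)), Rational(1, 2)), Mul(J, a)) (Function('o')(a, J) = Add(Mul(J, a), Pow(Add(Pow(J, 2), Pow(a, 2)), Rational(1, 2))) = Add(Pow(Add(Pow(J, 2), Pow(a, 2)), Rational(1, 2)), Mul(J, a)))
V = Add(2, Pow(5, Rational(1, 2))) (V = Add(Pow(Add(Pow(2, 2), Pow(1, 2)), Rational(1, 2)), Mul(2, 1)) = Add(Pow(Add(4, 1), Rational(1, 2)), 2) = Add(Pow(5, Rational(1, 2)), 2) = Add(2, Pow(5, Rational(1, 2))) ≈ 4.2361)
Add(V, Mul(Function('h')(-12, Add(-1, 2)), 105)) = Add(Add(2, Pow(5, Rational(1, 2))), Mul(-12, 105)) = Add(Add(2, Pow(5, Rational(1, 2))), -1260) = Add(-1258, Pow(5, Rational(1, 2)))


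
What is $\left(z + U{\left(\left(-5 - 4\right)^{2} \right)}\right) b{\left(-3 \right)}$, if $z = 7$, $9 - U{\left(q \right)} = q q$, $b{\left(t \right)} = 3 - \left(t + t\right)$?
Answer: $-58905$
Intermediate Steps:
$b{\left(t \right)} = 3 - 2 t$
$U{\left(q \right)} = 9 - q^{2}$ ($U{\left(q \right)} = 9 - q q = 9 - q^{2}$)
$\left(z + U{\left(\left(-5 - 4\right)^{2} \right)}\right) b{\left(-3 \right)} = \left(7 + \left(9 - \left(\left(-5 - 4\right)^{2}\right)^{2}\right)\right) \left(3 - -6\right) = \left(7 + \left(9 - \left(\left(-9\right)^{2}\right)^{2}\right)\right) \left(3 + 6\right) = \left(7 + \left(9 - 81^{2}\right)\right) 9 = \left(7 + \left(9 - 6561\right)\right) 9 = \left(7 - 6552\right) 9 = \left(-6545\right) 9 = -58905$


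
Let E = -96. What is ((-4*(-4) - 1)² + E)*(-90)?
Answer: -11610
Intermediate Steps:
((-4*(-4) - 1)² + E)*(-90) = ((-4*(-4) - 1)² - 96)*(-90) = ((16 - 1)² - 96)*(-90) = (15² - 96)*(-90) = (225 - 96)*(-90) = 129*(-90) = -11610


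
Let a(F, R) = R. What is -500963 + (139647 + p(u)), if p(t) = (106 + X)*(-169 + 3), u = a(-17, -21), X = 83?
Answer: -392690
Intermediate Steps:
u = -21
p(t) = -31374 (p(t) = (106 + 83)*(-169 + 3) = 189*(-166) = -31374)
-500963 + (139647 + p(u)) = -500963 + (139647 - 31374) = -500963 + 108273 = -392690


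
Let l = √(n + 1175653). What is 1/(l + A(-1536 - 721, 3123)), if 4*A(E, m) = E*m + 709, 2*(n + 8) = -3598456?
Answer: -7047902/12418233144733 - 12*I*√69287/12418233144733 ≈ -5.6754e-7 - 2.5436e-10*I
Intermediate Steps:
n = -1799236 (n = -8 + (½)*(-3598456) = -8 - 1799228 = -1799236)
A(E, m) = 709/4 + E*m/4 (A(E, m) = (E*m + 709)/4 = (709 + E*m)/4 = 709/4 + E*m/4)
l = 3*I*√69287 (l = √(-1799236 + 1175653) = √(-623583) = 3*I*√69287 ≈ 789.67*I)
1/(l + A(-1536 - 721, 3123)) = 1/(3*I*√69287 + (709/4 + (¼)*(-1536 - 721)*3123)) = 1/(3*I*√69287 + (709/4 + (¼)*(-2257)*3123)) = 1/(3*I*√69287 + (709/4 - 7048611/4)) = 1/(3*I*√69287 - 3523951/2) = 1/(-3523951/2 + 3*I*√69287)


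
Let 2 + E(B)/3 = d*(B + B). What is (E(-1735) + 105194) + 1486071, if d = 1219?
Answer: -11098531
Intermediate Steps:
E(B) = -6 + 7314*B (E(B) = -6 + 3*(1219*(B + B)) = -6 + 3*(1219*(2*B)) = -6 + 3*(2438*B) = -6 + 7314*B)
(E(-1735) + 105194) + 1486071 = ((-6 + 7314*(-1735)) + 105194) + 1486071 = ((-6 - 12689790) + 105194) + 1486071 = (-12689796 + 105194) + 1486071 = -12584602 + 1486071 = -11098531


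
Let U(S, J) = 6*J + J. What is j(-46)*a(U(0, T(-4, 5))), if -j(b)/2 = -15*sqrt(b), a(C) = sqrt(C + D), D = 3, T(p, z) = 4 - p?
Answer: 30*I*sqrt(2714) ≈ 1562.9*I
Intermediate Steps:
U(S, J) = 7*J
a(C) = sqrt(3 + C) (a(C) = sqrt(C + 3) = sqrt(3 + C))
j(b) = 30*sqrt(b) (j(b) = -(-30)*sqrt(b) = 30*sqrt(b))
j(-46)*a(U(0, T(-4, 5))) = (30*sqrt(-46))*sqrt(3 + 7*(4 - 1*(-4))) = (30*(I*sqrt(46)))*sqrt(3 + 7*(4 + 4)) = (30*I*sqrt(46))*sqrt(3 + 7*8) = (30*I*sqrt(46))*sqrt(3 + 56) = (30*I*sqrt(46))*sqrt(59) = 30*I*sqrt(2714)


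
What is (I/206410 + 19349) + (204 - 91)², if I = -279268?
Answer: 3314598556/103205 ≈ 32117.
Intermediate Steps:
(I/206410 + 19349) + (204 - 91)² = (-279268/206410 + 19349) + (204 - 91)² = (-279268*1/206410 + 19349) + 113² = (-139634/103205 + 19349) + 12769 = 1996773911/103205 + 12769 = 3314598556/103205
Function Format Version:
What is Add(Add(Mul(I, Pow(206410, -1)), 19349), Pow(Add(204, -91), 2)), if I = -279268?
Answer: Rational(3314598556, 103205) ≈ 32117.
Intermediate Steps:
Add(Add(Mul(I, Pow(206410, -1)), 19349), Pow(Add(204, -91), 2)) = Add(Add(Mul(-279268, Pow(206410, -1)), 19349), Pow(Add(204, -91), 2)) = Add(Add(Mul(-279268, Rational(1, 206410)), 19349), Pow(113, 2)) = Add(Add(Rational(-139634, 103205), 19349), 12769) = Add(Rational(1996773911, 103205), 12769) = Rational(3314598556, 103205)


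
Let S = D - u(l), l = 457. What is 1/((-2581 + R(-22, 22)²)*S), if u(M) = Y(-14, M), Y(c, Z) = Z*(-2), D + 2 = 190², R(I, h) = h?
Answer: -1/77614164 ≈ -1.2884e-8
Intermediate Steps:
D = 36098 (D = -2 + 190² = -2 + 36100 = 36098)
Y(c, Z) = -2*Z
u(M) = -2*M
S = 37012 (S = 36098 - (-2)*457 = 36098 - 1*(-914) = 36098 + 914 = 37012)
1/((-2581 + R(-22, 22)²)*S) = 1/(-2581 + 22²*37012) = (1/37012)/(-2581 + 484) = (1/37012)/(-2097) = -1/2097*1/37012 = -1/77614164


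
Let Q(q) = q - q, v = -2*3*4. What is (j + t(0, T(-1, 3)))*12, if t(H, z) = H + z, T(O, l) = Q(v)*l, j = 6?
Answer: 72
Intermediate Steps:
v = -24 (v = -6*4 = -24)
Q(q) = 0
T(O, l) = 0 (T(O, l) = 0*l = 0)
(j + t(0, T(-1, 3)))*12 = (6 + (0 + 0))*12 = (6 + 0)*12 = 6*12 = 72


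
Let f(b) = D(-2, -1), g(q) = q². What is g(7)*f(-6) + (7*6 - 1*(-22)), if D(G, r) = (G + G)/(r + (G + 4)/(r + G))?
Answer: 908/5 ≈ 181.60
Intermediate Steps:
D(G, r) = 2*G/(r + (4 + G)/(G + r)) (D(G, r) = (2*G)/(r + (4 + G)/(G + r)) = 2*G/(r + (4 + G)/(G + r)))
f(b) = 12/5 (f(b) = 2*(-2)*(-2 - 1)/(4 - 2 + (-1)² - 2*(-1)) = 2*(-2)*(-3)/(4 - 2 + 1 + 2) = 2*(-2)*(-3)/5 = 2*(-2)*(⅕)*(-3) = 12/5)
g(7)*f(-6) + (7*6 - 1*(-22)) = 7²*(12/5) + (7*6 - 1*(-22)) = 49*(12/5) + (42 + 22) = 588/5 + 64 = 908/5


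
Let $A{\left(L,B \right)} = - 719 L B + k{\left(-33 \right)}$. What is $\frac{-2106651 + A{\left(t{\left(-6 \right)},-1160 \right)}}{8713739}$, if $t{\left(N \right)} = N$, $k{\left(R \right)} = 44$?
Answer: $- \frac{7110847}{8713739} \approx -0.81605$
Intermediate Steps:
$A{\left(L,B \right)} = 44 - 719 B L$ ($A{\left(L,B \right)} = - 719 L B + 44 = - 719 B L + 44 = 44 - 719 B L$)
$\frac{-2106651 + A{\left(t{\left(-6 \right)},-1160 \right)}}{8713739} = \frac{-2106651 + \left(44 - \left(-834040\right) \left(-6\right)\right)}{8713739} = \left(-2106651 + \left(44 - 5004240\right)\right) \frac{1}{8713739} = \left(-2106651 - 5004196\right) \frac{1}{8713739} = \left(-7110847\right) \frac{1}{8713739} = - \frac{7110847}{8713739}$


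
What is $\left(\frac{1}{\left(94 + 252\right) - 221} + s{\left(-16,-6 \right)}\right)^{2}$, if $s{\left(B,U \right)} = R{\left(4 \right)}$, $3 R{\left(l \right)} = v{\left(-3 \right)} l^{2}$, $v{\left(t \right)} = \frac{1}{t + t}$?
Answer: $\frac{982081}{1265625} \approx 0.77596$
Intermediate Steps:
$v{\left(t \right)} = \frac{1}{2 t}$
$R{\left(l \right)} = - \frac{l^{2}}{18}$ ($R{\left(l \right)} = \frac{\frac{1}{2 \left(-3\right)} l^{2}}{3} = \frac{\frac{1}{2} \left(- \frac{1}{3}\right) l^{2}}{3} = \frac{\left(- \frac{1}{6}\right) l^{2}}{3} = - \frac{l^{2}}{18}$)
$s{\left(B,U \right)} = - \frac{8}{9}$ ($s{\left(B,U \right)} = - \frac{4^{2}}{18} = \left(- \frac{1}{18}\right) 16 = - \frac{8}{9}$)
$\left(\frac{1}{\left(94 + 252\right) - 221} + s{\left(-16,-6 \right)}\right)^{2} = \left(\frac{1}{\left(94 + 252\right) - 221} - \frac{8}{9}\right)^{2} = \left(\frac{1}{346 - 221} - \frac{8}{9}\right)^{2} = \left(\frac{1}{125} - \frac{8}{9}\right)^{2} = \left(- \frac{991}{1125}\right)^{2} = \frac{982081}{1265625}$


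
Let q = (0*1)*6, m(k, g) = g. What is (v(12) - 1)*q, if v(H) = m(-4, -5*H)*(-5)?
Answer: 0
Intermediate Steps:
q = 0 (q = 0*6 = 0)
v(H) = 25*H (v(H) = -5*H*(-5) = 25*H)
(v(12) - 1)*q = (25*12 - 1)*0 = (300 - 1)*0 = 299*0 = 0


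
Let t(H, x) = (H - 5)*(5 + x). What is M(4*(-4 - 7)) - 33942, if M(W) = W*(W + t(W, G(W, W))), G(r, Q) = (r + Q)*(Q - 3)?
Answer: 8895990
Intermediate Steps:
G(r, Q) = (-3 + Q)*(Q + r) (G(r, Q) = (Q + r)*(-3 + Q) = (-3 + Q)*(Q + r))
t(H, x) = (-5 + H)*(5 + x)
M(W) = W*(-25 - 10*W**2 + 36*W + W*(-6*W + 2*W**2)) (M(W) = W*(W + (-25 - 5*(W**2 - 3*W - 3*W + W*W) + 5*W + W*(W**2 - 3*W - 3*W + W*W))) = W*(W + (-25 - 5*(W**2 - 3*W - 3*W + W**2) + 5*W + W*(W**2 - 3*W - 3*W + W**2))) = W*(W + (-25 - 5*(-6*W + 2*W**2) + 5*W + W*(-6*W + 2*W**2))) = W*(W + (-25 + (-10*W**2 + 30*W) + 5*W + W*(-6*W + 2*W**2))) = W*(W + (-25 - 10*W**2 + 35*W + W*(-6*W + 2*W**2))) = W*(-25 - 10*W**2 + 36*W + W*(-6*W + 2*W**2)))
M(4*(-4 - 7)) - 33942 = (4*(-4 - 7))*(-25 - 16*16*(-4 - 7)**2 + 2*(4*(-4 - 7))**3 + 36*(4*(-4 - 7))) - 33942 = (4*(-11))*(-25 - 16*(4*(-11))**2 + 2*(4*(-11))**3 + 36*(4*(-11))) - 33942 = -44*(-25 - 16*(-44)**2 + 2*(-44)**3 + 36*(-44)) - 33942 = -44*(-25 - 16*1936 + 2*(-85184) - 1584) - 33942 = -44*(-25 - 30976 - 170368 - 1584) - 33942 = -44*(-202953) - 33942 = 8929932 - 33942 = 8895990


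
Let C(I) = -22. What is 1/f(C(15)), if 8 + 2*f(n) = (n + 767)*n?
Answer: -1/8199 ≈ -0.00012197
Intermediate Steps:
f(n) = -4 + n*(767 + n)/2 (f(n) = -4 + ((n + 767)*n)/2 = -4 + ((767 + n)*n)/2 = -4 + (n*(767 + n))/2 = -4 + n*(767 + n)/2)
1/f(C(15)) = 1/(-4 + (½)*(-22)² + (767/2)*(-22)) = 1/(-4 + (½)*484 - 8437) = 1/(-4 + 242 - 8437) = 1/(-8199) = -1/8199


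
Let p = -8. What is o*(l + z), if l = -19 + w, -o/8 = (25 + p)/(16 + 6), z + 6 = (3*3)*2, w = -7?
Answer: 952/11 ≈ 86.545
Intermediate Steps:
z = 12 (z = -6 + (3*3)*2 = -6 + 9*2 = -6 + 18 = 12)
o = -68/11 (o = -8*(25 - 8)/(16 + 6) = -136/22 = -8*17/22 = -68/11 ≈ -6.1818)
l = -26 (l = -19 - 7 = -26)
o*(l + z) = -68*(-26 + 12)/11 = -68/11*(-14) = 952/11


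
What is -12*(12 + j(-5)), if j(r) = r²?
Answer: -444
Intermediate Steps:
-12*(12 + j(-5)) = -12*(12 + (-5)²) = -12*(12 + 25) = -12*37 = -444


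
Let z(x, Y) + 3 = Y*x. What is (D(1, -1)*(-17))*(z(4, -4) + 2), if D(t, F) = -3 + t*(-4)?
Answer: -2023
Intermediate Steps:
z(x, Y) = -3 + Y*x
D(t, F) = -3 - 4*t
(D(1, -1)*(-17))*(z(4, -4) + 2) = ((-3 - 4*1)*(-17))*((-3 - 4*4) + 2) = ((-3 - 4)*(-17))*((-3 - 16) + 2) = (-7*(-17))*(-19 + 2) = 119*(-17) = -2023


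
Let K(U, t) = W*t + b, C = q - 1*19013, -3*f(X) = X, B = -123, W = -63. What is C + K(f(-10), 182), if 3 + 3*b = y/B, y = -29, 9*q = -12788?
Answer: -11771399/369 ≈ -31901.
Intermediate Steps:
q = -12788/9 (q = (1/9)*(-12788) = -12788/9 ≈ -1420.9)
f(X) = -X/3
C = -183905/9 (C = -12788/9 - 1*19013 = -12788/9 - 19013 = -183905/9 ≈ -20434.)
b = -340/369 (b = -1 + (-29/(-123))/3 = -1 + (-29*(-1/123))/3 = -1 + (1/3)*(29/123) = -1 + 29/369 = -340/369 ≈ -0.92141)
K(U, t) = -340/369 - 63*t (K(U, t) = -63*t - 340/369 = -340/369 - 63*t)
C + K(f(-10), 182) = -183905/9 + (-340/369 - 63*182) = -183905/9 + (-340/369 - 11466) = -183905/9 - 4231294/369 = -11771399/369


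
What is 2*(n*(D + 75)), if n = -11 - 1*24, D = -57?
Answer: -1260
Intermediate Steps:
n = -35 (n = -11 - 24 = -35)
2*(n*(D + 75)) = 2*(-35*(-57 + 75)) = 2*(-35*18) = 2*(-630) = -1260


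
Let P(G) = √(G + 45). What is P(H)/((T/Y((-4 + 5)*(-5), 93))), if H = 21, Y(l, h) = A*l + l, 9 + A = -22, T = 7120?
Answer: 15*√66/712 ≈ 0.17115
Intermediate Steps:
A = -31 (A = -9 - 22 = -31)
Y(l, h) = -30*l (Y(l, h) = -31*l + l = -30*l)
P(G) = √(45 + G)
P(H)/((T/Y((-4 + 5)*(-5), 93))) = √(45 + 21)/((7120/((-30*(-4 + 5)*(-5))))) = √66/((7120/((-30*(-5))))) = √66/((7120/150)) = √66/((7120*(1/150))) = √66/(712/15) = √66*(15/712) = 15*√66/712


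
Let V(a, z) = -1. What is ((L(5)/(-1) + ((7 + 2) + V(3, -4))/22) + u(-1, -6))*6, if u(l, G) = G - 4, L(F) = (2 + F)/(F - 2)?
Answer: -790/11 ≈ -71.818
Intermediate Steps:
L(F) = (2 + F)/(-2 + F)
u(l, G) = -4 + G
((L(5)/(-1) + ((7 + 2) + V(3, -4))/22) + u(-1, -6))*6 = ((((2 + 5)/(-2 + 5))/(-1) + ((7 + 2) - 1)/22) + (-4 - 6))*6 = (((7/3)*(-1) + (9 - 1)*(1/22)) - 10)*6 = ((((⅓)*7)*(-1) + 8*(1/22)) - 10)*6 = (((7/3)*(-1) + 4/11) - 10)*6 = ((-7/3 + 4/11) - 10)*6 = (-65/33 - 10)*6 = -395/33*6 = -790/11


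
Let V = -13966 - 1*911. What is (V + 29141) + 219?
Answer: 14483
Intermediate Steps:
V = -14877 (V = -13966 - 911 = -14877)
(V + 29141) + 219 = (-14877 + 29141) + 219 = 14264 + 219 = 14483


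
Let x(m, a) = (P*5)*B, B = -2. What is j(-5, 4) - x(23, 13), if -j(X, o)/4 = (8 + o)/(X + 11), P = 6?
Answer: 52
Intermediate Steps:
x(m, a) = -60 (x(m, a) = (6*5)*(-2) = 30*(-2) = -60)
j(X, o) = -4*(8 + o)/(11 + X) (j(X, o) = -4*(8 + o)/(X + 11) = -4*(8 + o)/(11 + X))
j(-5, 4) - x(23, 13) = 4*(-8 - 1*4)/(11 - 5) - 1*(-60) = 4*(-8 - 4)/6 + 60 = 4*(1/6)*(-12) + 60 = -8 + 60 = 52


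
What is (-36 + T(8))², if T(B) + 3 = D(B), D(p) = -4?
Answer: 1849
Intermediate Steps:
T(B) = -7 (T(B) = -3 - 4 = -7)
(-36 + T(8))² = (-36 - 7)² = (-43)² = 1849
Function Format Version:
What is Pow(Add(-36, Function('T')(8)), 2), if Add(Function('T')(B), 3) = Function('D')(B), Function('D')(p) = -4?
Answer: 1849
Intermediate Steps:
Function('T')(B) = -7 (Function('T')(B) = Add(-3, -4) = -7)
Pow(Add(-36, Function('T')(8)), 2) = Pow(Add(-36, -7), 2) = Pow(-43, 2) = 1849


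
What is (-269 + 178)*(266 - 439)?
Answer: 15743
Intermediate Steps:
(-269 + 178)*(266 - 439) = -91*(-173) = 15743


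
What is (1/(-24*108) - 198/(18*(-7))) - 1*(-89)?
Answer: 1643321/18144 ≈ 90.571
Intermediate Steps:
(1/(-24*108) - 198/(18*(-7))) - 1*(-89) = (-1/24*1/108 - 198/(-126)) + 89 = (-1/2592 - 198*(-1/126)) + 89 = (-1/2592 + 11/7) + 89 = 28505/18144 + 89 = 1643321/18144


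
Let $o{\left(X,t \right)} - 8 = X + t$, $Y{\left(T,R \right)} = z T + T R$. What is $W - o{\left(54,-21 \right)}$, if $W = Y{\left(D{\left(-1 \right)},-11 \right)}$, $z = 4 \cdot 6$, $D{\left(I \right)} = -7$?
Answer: $-132$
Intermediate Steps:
$z = 24$
$Y{\left(T,R \right)} = 24 T + R T$ ($Y{\left(T,R \right)} = 24 T + T R = 24 T + R T$)
$o{\left(X,t \right)} = 8 + X + t$ ($o{\left(X,t \right)} = 8 + \left(X + t\right) = 8 + X + t$)
$W = -91$ ($W = - 7 \left(24 - 11\right) = \left(-7\right) 13 = -91$)
$W - o{\left(54,-21 \right)} = -91 - \left(8 + 54 - 21\right) = -91 - 41 = -132$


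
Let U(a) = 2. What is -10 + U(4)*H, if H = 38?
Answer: 66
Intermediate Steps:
-10 + U(4)*H = -10 + 2*38 = -10 + 76 = 66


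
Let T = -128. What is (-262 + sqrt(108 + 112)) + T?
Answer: -390 + 2*sqrt(55) ≈ -375.17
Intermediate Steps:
(-262 + sqrt(108 + 112)) + T = (-262 + sqrt(108 + 112)) - 128 = (-262 + sqrt(220)) - 128 = (-262 + 2*sqrt(55)) - 128 = -390 + 2*sqrt(55)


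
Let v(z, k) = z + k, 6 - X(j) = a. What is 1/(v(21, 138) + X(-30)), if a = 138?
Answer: 1/27 ≈ 0.037037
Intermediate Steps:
X(j) = -132 (X(j) = 6 - 1*138 = 6 - 138 = -132)
v(z, k) = k + z
1/(v(21, 138) + X(-30)) = 1/((138 + 21) - 132) = 1/(159 - 132) = 1/27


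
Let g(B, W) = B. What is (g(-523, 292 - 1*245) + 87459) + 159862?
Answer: 246798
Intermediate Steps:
(g(-523, 292 - 1*245) + 87459) + 159862 = (-523 + 87459) + 159862 = 86936 + 159862 = 246798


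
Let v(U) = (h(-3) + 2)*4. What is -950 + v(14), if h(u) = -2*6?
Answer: -990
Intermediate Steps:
h(u) = -12
v(U) = -40 (v(U) = (-12 + 2)*4 = -10*4 = -40)
-950 + v(14) = -950 - 40 = -990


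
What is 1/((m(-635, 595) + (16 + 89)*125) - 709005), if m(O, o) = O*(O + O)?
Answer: 1/110570 ≈ 9.0440e-6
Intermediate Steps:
m(O, o) = 2*O² (m(O, o) = O*(2*O) = 2*O²)
1/((m(-635, 595) + (16 + 89)*125) - 709005) = 1/((2*(-635)² + (16 + 89)*125) - 709005) = 1/((2*403225 + 105*125) - 709005) = 1/((806450 + 13125) - 709005) = 1/(819575 - 709005) = 1/110570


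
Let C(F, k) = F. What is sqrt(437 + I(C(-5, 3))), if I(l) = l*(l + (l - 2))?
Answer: sqrt(497) ≈ 22.293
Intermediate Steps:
I(l) = l*(-2 + 2*l) (I(l) = l*(l + (-2 + l)) = l*(-2 + 2*l))
sqrt(437 + I(C(-5, 3))) = sqrt(437 + 2*(-5)*(-1 - 5)) = sqrt(437 + 2*(-5)*(-6)) = sqrt(437 + 60) = sqrt(497)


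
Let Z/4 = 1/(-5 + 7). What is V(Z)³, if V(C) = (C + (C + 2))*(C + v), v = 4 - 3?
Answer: 5832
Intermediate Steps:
Z = 2 (Z = 4/(-5 + 7) = 4/2 = 4*(½) = 2)
v = 1
V(C) = (1 + C)*(2 + 2*C) (V(C) = (C + (C + 2))*(C + 1) = (C + (2 + C))*(1 + C) = (2 + 2*C)*(1 + C) = (1 + C)*(2 + 2*C))
V(Z)³ = (2 + 2*2² + 4*2)³ = (2 + 2*4 + 8)³ = (2 + 8 + 8)³ = 18³ = 5832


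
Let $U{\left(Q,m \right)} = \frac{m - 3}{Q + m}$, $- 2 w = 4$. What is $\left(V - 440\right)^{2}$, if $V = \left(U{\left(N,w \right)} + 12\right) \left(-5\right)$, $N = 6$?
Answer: $\frac{3900625}{16} \approx 2.4379 \cdot 10^{5}$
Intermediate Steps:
$w = -2$ ($w = \left(- \frac{1}{2}\right) 4 = -2$)
$U{\left(Q,m \right)} = \frac{-3 + m}{Q + m}$
$V = - \frac{215}{4}$ ($V = \left(\frac{-3 - 2}{6 - 2} + 12\right) \left(-5\right) = \left(\frac{1}{4} \left(-5\right) + 12\right) \left(-5\right) = \left(- \frac{5}{4} + 12\right) \left(-5\right) = \frac{43}{4} \left(-5\right) = - \frac{215}{4} \approx -53.75$)
$\left(V - 440\right)^{2} = \left(- \frac{215}{4} - 440\right)^{2} = \left(- \frac{1975}{4}\right)^{2} = \frac{3900625}{16}$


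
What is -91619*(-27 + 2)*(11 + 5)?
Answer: 36647600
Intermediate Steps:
-91619*(-27 + 2)*(11 + 5) = -(-2290475)*16 = -91619*(-400) = 36647600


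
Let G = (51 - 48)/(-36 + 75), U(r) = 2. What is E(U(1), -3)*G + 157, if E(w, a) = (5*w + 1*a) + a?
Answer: 2045/13 ≈ 157.31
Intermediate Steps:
E(w, a) = 2*a + 5*w (E(w, a) = (5*w + a) + a = (a + 5*w) + a = 2*a + 5*w)
G = 1/13 (G = 3/39 = 3*(1/39) = 1/13 ≈ 0.076923)
E(U(1), -3)*G + 157 = (2*(-3) + 5*2)*(1/13) + 157 = (-6 + 10)*(1/13) + 157 = 4*(1/13) + 157 = 4/13 + 157 = 2045/13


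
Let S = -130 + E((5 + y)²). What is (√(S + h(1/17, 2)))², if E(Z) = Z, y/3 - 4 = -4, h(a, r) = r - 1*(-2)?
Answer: -101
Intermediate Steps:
h(a, r) = 2 + r (h(a, r) = r + 2 = 2 + r)
y = 0 (y = 12 + 3*(-4) = 12 - 12 = 0)
S = -105 (S = -130 + (5 + 0)² = -130 + 5² = -130 + 25 = -105)
(√(S + h(1/17, 2)))² = (√(-105 + (2 + 2)))² = (√(-105 + 4))² = (√(-101))² = (I*√101)² = -101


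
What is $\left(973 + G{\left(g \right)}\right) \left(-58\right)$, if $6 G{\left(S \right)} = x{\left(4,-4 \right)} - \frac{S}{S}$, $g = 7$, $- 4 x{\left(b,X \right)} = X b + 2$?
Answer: $- \frac{338749}{6} \approx -56458.0$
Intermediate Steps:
$x{\left(b,X \right)} = - \frac{1}{2} - \frac{X b}{4}$ ($x{\left(b,X \right)} = - \frac{X b + 2}{4} = - \frac{2 + X b}{4} = - \frac{1}{2} - \frac{X b}{4}$)
$G{\left(S \right)} = \frac{5}{12}$ ($G{\left(S \right)} = \frac{\left(- \frac{1}{2} - \left(-1\right) 4\right) - \frac{S}{S}}{6} = \frac{\left(- \frac{1}{2} + 4\right) - 1}{6} = \frac{\frac{7}{2} - 1}{6} = \frac{1}{6} \cdot \frac{5}{2} = \frac{5}{12}$)
$\left(973 + G{\left(g \right)}\right) \left(-58\right) = \left(973 + \frac{5}{12}\right) \left(-58\right) = \frac{11681}{12} \left(-58\right) = - \frac{338749}{6}$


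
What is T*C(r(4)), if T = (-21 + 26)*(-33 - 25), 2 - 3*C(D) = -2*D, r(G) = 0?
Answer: -580/3 ≈ -193.33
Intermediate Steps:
C(D) = ⅔ + 2*D/3 (C(D) = ⅔ - (-2)*D/3 = ⅔ + 2*D/3)
T = -290 (T = 5*(-58) = -290)
T*C(r(4)) = -290*(⅔ + (⅔)*0) = -290*(⅔ + 0) = -290*⅔ = -580/3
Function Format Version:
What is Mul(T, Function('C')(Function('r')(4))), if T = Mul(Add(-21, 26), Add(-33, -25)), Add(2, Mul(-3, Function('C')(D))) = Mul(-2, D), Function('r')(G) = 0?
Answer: Rational(-580, 3) ≈ -193.33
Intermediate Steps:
Function('C')(D) = Add(Rational(2, 3), Mul(Rational(2, 3), D)) (Function('C')(D) = Add(Rational(2, 3), Mul(Rational(-1, 3), Mul(-2, D))) = Add(Rational(2, 3), Mul(Rational(2, 3), D)))
T = -290 (T = Mul(5, -58) = -290)
Mul(T, Function('C')(Function('r')(4))) = Mul(-290, Add(Rational(2, 3), Mul(Rational(2, 3), 0))) = Mul(-290, Add(Rational(2, 3), 0)) = Mul(-290, Rational(2, 3)) = Rational(-580, 3)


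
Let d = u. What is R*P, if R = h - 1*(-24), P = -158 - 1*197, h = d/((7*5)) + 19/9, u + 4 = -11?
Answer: -574390/63 ≈ -9117.3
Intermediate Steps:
u = -15 (u = -4 - 11 = -15)
d = -15
h = 106/63 (h = -15/(7*5) + 19/9 = -15/35 + 19*(⅑) = -15*1/35 + 19/9 = -3/7 + 19/9 = 106/63 ≈ 1.6825)
P = -355 (P = -158 - 197 = -355)
R = 1618/63 (R = 106/63 - 1*(-24) = 106/63 + 24 = 1618/63 ≈ 25.683)
R*P = (1618/63)*(-355) = -574390/63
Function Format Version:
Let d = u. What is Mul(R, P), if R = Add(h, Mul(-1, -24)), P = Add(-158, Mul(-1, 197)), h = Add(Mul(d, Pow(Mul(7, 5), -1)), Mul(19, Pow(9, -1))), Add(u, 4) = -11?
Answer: Rational(-574390, 63) ≈ -9117.3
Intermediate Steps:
u = -15 (u = Add(-4, -11) = -15)
d = -15
h = Rational(106, 63) (h = Add(Mul(-15, Pow(Mul(7, 5), -1)), Mul(19, Pow(9, -1))) = Add(Mul(-15, Pow(35, -1)), Mul(19, Rational(1, 9))) = Add(Mul(-15, Rational(1, 35)), Rational(19, 9)) = Add(Rational(-3, 7), Rational(19, 9)) = Rational(106, 63) ≈ 1.6825)
P = -355 (P = Add(-158, -197) = -355)
R = Rational(1618, 63) (R = Add(Rational(106, 63), Mul(-1, -24)) = Add(Rational(106, 63), 24) = Rational(1618, 63) ≈ 25.683)
Mul(R, P) = Mul(Rational(1618, 63), -355) = Rational(-574390, 63)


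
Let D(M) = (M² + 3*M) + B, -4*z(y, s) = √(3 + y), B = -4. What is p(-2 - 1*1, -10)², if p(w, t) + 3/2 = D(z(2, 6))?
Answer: 7609/256 + 249*√5/32 ≈ 47.122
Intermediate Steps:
z(y, s) = -√(3 + y)/4
D(M) = -4 + M² + 3*M (D(M) = (M² + 3*M) - 4 = -4 + M² + 3*M)
p(w, t) = -83/16 - 3*√5/4 (p(w, t) = -3/2 + (-4 + (-√(3 + 2)/4)² + 3*(-√(3 + 2)/4)) = -3/2 + (-4 + (-√5/4)² + 3*(-√5/4)) = -3/2 + (-4 + 5/16 - 3*√5/4) = -3/2 + (-59/16 - 3*√5/4) = -83/16 - 3*√5/4)
p(-2 - 1*1, -10)² = (-83/16 - 3*√5/4)²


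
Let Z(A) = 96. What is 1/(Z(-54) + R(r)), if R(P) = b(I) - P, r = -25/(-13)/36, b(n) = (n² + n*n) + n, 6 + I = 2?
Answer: 468/58007 ≈ 0.0080680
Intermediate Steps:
I = -4 (I = -6 + 2 = -4)
b(n) = n + 2*n² (b(n) = (n² + n²) + n = 2*n² + n = n + 2*n²)
r = 25/468 (r = -25*(-1/13)*(1/36) = (25/13)*(1/36) = 25/468 ≈ 0.053419)
R(P) = 28 - P (R(P) = -4*(1 + 2*(-4)) - P = -4*(1 - 8) - P = -4*(-7) - P = 28 - P)
1/(Z(-54) + R(r)) = 1/(96 + (28 - 1*25/468)) = 1/(96 + (28 - 25/468)) = 1/(96 + 13079/468) = 1/(58007/468) = 468/58007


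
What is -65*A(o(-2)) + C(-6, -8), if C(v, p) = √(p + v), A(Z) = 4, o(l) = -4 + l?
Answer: -260 + I*√14 ≈ -260.0 + 3.7417*I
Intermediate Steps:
-65*A(o(-2)) + C(-6, -8) = -65*4 + √(-8 - 6) = -260 + √(-14) = -260 + I*√14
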